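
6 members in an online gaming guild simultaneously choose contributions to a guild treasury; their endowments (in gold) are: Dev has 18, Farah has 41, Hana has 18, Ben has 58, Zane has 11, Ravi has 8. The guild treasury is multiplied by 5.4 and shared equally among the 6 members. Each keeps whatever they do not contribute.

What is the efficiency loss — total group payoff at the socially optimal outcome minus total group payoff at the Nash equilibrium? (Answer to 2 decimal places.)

677.60 gold

The private return per contributed unit is 5.4/6 = 0.9000 < 1 for every player regardless of endowment, so the Nash equilibrium is zero contribution and the group total is Σ E_j = 18 + 41 + 18 + 58 + 11 + 8 = 154.
Each contributed unit returns 5.400 to the group, so the social optimum is full contribution by everyone: group total = 5.400 × 154 = 831.60.
Efficiency loss = (5.400 − 1) × 154 = 677.60.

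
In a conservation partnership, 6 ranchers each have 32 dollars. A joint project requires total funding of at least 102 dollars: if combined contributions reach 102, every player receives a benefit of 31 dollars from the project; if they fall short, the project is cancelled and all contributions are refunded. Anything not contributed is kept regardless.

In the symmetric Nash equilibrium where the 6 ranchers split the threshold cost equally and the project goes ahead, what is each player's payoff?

46 dollars

Equal share of the threshold: 102/6 = 17.
At this profile no one gains by cutting their contribution: any cut drops the total below 102, the project is cancelled, contributions are refunded, and the deviator ends with 32, which is less than 32 − 17 + 31 = 46. Contributing more than 17 just wastes the excess. So contributing exactly 17 is a best response.
Each player's payoff: 32 − 17 + 31 = 46.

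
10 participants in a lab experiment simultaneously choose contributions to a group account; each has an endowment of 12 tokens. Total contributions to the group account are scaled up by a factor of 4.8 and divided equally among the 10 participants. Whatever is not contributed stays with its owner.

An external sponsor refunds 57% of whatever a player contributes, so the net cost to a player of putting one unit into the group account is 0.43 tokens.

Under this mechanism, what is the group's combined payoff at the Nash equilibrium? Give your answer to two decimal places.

644.40 tokens

The effective private return per unit is now (4.8/10) / 0.43 = 1.1163 > 1, so every player's dominant strategy flips to full contribution.
At the Nash equilibrium everyone contributes 12. Group total payoff = 10 × (12 × 0.57 + 4.8 × 12) = 644.40.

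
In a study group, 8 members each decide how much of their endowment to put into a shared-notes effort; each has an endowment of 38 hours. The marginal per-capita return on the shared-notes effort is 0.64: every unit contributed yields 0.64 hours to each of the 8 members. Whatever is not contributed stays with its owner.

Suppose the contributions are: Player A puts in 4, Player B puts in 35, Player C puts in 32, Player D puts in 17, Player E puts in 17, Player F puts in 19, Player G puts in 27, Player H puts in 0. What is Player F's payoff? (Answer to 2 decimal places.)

115.64 hours

Total contributed: 4 + 35 + 32 + 17 + 17 + 19 + 27 + 0 = 151.
Each receives 0.64 × 151 = 96.64 from the shared-notes effort.
Player F keeps 38 − 19 = 19, so Player F's payoff is 19 + 96.64 = 115.64.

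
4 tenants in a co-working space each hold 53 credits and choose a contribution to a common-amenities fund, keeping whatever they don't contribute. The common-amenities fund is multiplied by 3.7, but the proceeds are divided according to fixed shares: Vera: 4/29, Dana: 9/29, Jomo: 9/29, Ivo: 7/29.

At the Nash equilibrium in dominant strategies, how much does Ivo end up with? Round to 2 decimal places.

Each unit j contributes comes back to j as 3.7 × (j's share), so j prefers to contribute only if that share exceeds 1/3.7 = 0.2703; otherwise keeping the unit dominates.
The shares above 0.2703 belong to Dana and Jomo, contributing 53 each; the remaining 2 contribute 0. Total contributed: 106.
Ivo keeps 53 and receives 3.7 × 106 × 7/29 = 94.67 from the common-amenities fund, for a payoff of 147.67.

147.67 credits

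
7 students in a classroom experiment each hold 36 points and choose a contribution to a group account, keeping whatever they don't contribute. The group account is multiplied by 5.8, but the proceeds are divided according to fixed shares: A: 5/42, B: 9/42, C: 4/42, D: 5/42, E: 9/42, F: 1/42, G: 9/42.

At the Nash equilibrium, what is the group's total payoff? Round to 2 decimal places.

770.40 points

Player j's private return per contributed unit is 5.8 × (j's share). Contributing is weakly dominant for j when that share is at least 1/5.8 = 0.1724, and contributing 0 is dominant otherwise.
The shares above 0.1724 belong to B, E and G, contributing 36 each; the remaining 4 contribute 0. Total contributed: 108.
The group account pays out 5.8 × 108 = 626.40 in total (split across the unequal shares, but the aggregate is all that matters for the group sum).
The 4 free-riders keep 36 each, adding 144. Group total = 144 + 626.40 = 770.40.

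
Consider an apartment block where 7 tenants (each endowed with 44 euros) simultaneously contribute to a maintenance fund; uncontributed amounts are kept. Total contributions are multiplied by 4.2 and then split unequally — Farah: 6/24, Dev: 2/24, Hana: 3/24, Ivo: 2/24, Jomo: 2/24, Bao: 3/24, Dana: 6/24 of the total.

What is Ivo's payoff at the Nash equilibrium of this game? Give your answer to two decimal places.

74.80 euros

Player j's private return per contributed unit is 4.2 × (j's share). Contributing is weakly dominant for j when that share is at least 1/4.2 = 0.2381, and contributing 0 is dominant otherwise.
The shares above 0.2381 belong to Farah and Dana, contributing 44 each; the remaining 5 contribute 0. Total contributed: 88.
Ivo keeps 44 and receives 4.2 × 88 × 2/24 = 30.80 from the maintenance fund, for a payoff of 74.80.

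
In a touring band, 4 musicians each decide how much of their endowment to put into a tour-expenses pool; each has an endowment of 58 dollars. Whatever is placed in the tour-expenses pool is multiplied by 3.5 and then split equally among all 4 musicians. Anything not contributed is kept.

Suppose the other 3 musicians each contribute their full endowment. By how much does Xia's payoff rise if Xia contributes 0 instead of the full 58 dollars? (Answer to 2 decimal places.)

Switching from a contribution of 58 to 0 lets Xia keep an extra 58 dollars, but lowers the tour-expenses pool by 58, which costs Xia their own share of that drop: 3.5/4 × 58 = 50.75.
Net gain = 58 − 50.75 = 7.25. The private return per contributed unit (0.8750) is below 1, so free-riding is indeed the best response regardless of what the others do.

7.25 dollars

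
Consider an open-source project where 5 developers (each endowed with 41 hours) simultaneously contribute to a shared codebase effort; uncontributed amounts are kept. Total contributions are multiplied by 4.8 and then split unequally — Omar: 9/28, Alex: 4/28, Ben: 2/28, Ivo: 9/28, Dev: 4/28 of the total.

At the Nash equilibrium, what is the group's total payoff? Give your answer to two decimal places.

516.60 hours

Each unit j contributes comes back to j as 4.8 × (j's share), so j prefers to contribute only if that share exceeds 1/4.8 = 0.2083; otherwise keeping the unit dominates.
Omar and Ivo are above the threshold, contributing 41 each; the remaining 3 contribute 0. Total contributed: 82.
The shared codebase effort pays out 4.8 × 82 = 393.60 in total (split across the unequal shares, but the aggregate is all that matters for the group sum).
The 3 free-riders keep 41 each, adding 123. Group total = 123 + 393.60 = 516.60.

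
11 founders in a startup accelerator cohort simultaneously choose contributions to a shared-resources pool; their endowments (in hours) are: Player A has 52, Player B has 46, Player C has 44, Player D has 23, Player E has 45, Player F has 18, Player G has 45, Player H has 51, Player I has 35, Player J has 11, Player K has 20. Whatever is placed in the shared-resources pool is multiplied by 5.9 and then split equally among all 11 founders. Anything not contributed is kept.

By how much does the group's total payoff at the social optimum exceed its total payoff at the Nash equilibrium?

1911.00 hours

The private return per contributed unit is 5.9/11 = 0.5364 < 1 for every player regardless of endowment, so the Nash equilibrium is zero contribution and the group total is Σ E_j = 52 + 46 + 44 + 23 + 45 + 18 + 45 + 51 + 35 + 11 + 20 = 390.
Each contributed unit returns 5.900 to the group, so the social optimum is full contribution by everyone: group total = 5.900 × 390 = 2301.00.
Efficiency loss = (5.900 − 1) × 390 = 1911.00.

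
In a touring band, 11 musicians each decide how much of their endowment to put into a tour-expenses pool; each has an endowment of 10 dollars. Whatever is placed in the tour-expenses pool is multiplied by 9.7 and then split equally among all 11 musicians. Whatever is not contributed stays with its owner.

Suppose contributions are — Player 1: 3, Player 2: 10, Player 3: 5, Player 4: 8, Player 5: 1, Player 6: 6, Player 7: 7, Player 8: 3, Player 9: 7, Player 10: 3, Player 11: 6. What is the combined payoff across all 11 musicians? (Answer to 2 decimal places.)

623.30 dollars

Total contributed: 3 + 10 + 5 + 8 + 1 + 6 + 7 + 3 + 7 + 3 + 6 = 59; total kept: 11 × 10 − 59 = 51.
The tour-expenses pool pays out 9.7 × 59 = 572.30 in aggregate.
Group total = 51 + 572.30 = 623.30.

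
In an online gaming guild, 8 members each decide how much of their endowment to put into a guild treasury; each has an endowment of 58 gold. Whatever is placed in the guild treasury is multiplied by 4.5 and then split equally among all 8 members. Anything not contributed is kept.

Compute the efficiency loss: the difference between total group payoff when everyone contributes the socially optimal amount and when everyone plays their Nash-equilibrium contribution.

1624.00 gold

Each contributed unit returns 4.5/8 = 0.5625 to its contributor — below 1 — so contributing 0 is dominant for every player. At the Nash equilibrium everyone keeps their 58, and the group total is 8 × 58 = 464.
Each contributed unit returns 4.500 to the group as a whole (0.5625 to each of 8 players), which exceeds 1, so the social optimum is full contribution: group total = 4.500 × 464 = 2088.00.
Efficiency loss = 2088.00 − 464 = 1624.00.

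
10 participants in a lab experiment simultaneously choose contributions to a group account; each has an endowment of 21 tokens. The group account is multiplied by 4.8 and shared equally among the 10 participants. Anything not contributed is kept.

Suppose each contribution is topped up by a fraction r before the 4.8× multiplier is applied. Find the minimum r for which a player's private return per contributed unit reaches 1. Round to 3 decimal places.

1.083

With matching at rate r, one contributed unit becomes (1 + r) in the group account and returns 4.8 × (1 + r) / 10 to the contributor.
Setting this equal to 1: 1 + r = 10/4.8 = 2.0833.
So the minimum matching rate is r = 2.0833 − 1 = 1.083.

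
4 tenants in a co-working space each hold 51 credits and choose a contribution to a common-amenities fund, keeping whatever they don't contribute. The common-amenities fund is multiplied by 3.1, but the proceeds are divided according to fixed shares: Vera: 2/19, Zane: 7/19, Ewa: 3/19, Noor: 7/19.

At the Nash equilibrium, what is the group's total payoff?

418.20 credits

A player with share s gets back 3.1·s per unit contributed, so full contribution is dominant for anyone with s > 1/3.1 = 0.3226 and zero contribution is dominant for anyone below.
Zane and Noor clear that bar, contributing 51 each; the remaining 2 contribute 0. Total contributed: 102.
The common-amenities fund pays out 3.1 × 102 = 316.20 in total (split across the unequal shares, but the aggregate is all that matters for the group sum).
The 2 free-riders keep 51 each, adding 102. Group total = 102 + 316.20 = 418.20.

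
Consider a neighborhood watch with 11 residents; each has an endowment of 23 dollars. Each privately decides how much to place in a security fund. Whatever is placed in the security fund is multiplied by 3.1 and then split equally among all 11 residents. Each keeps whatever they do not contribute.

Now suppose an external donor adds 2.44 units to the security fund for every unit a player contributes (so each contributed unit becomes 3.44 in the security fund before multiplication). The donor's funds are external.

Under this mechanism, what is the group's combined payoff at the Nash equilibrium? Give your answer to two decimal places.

The effective private return is 3.1 × 3.44 / 11 = 0.9695, which is still under 1, so the mechanism doesn't change anyone's dominant strategy: zero contribution.
At the Nash equilibrium no one contributes; group total payoff = 11 × 23 = 253.

253.00 dollars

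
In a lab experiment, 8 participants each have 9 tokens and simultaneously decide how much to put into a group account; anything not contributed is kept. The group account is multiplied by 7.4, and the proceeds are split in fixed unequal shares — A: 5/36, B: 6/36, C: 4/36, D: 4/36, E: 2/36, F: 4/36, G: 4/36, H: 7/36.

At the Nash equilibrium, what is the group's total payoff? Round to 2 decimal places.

For player j, contributing a unit is worthwhile iff 7.4 × (j's share) ≥ 1, i.e. iff j's share is at least 0.1351.
The shares above 0.1351 belong to A, B and H, contributing 9 each; the remaining 5 contribute 0. Total contributed: 27.
The group account pays out 7.4 × 27 = 199.80 in total (split across the unequal shares, but the aggregate is all that matters for the group sum).
The 5 free-riders keep 9 each, adding 45. Group total = 45 + 199.80 = 244.80.

244.80 tokens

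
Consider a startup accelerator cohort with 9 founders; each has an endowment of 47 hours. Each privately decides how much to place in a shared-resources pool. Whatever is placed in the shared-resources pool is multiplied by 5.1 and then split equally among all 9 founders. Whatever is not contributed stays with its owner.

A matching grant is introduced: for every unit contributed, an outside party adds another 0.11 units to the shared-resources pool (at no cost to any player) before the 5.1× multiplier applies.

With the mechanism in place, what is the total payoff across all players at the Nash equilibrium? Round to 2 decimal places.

Even with the mechanism, each unit contributed returns only 5.1 × 1.11 / 9 = 0.6290 per unit of net cost, so contributing nothing is still dominant.
At the Nash equilibrium no one contributes; group total payoff = 9 × 47 = 423.

423.00 hours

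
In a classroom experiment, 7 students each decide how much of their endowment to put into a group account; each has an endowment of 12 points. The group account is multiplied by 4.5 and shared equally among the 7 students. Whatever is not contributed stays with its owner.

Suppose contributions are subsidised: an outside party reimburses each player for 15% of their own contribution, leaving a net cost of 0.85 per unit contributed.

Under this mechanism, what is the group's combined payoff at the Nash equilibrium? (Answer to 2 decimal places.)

84.00 points

The effective private return is (4.5/7) / 0.85 = 0.7563, which is still under 1, so the mechanism doesn't change anyone's dominant strategy: zero contribution.
At the Nash equilibrium no one contributes; group total payoff = 7 × 12 = 84.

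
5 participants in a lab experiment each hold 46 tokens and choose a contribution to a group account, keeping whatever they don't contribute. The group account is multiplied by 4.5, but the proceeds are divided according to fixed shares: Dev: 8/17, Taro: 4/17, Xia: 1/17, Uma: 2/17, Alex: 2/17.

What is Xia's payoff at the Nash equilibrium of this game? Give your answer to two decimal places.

70.35 tokens

Player j's private return per contributed unit is 4.5 × (j's share). Contributing is weakly dominant for j when that share is at least 1/4.5 = 0.2222, and contributing 0 is dominant otherwise.
Dev and Taro are above the threshold, contributing 46 each; the remaining 3 contribute 0. Total contributed: 92.
Xia keeps 46 and receives 4.5 × 92 × 1/17 = 24.35 from the group account, for a payoff of 70.35.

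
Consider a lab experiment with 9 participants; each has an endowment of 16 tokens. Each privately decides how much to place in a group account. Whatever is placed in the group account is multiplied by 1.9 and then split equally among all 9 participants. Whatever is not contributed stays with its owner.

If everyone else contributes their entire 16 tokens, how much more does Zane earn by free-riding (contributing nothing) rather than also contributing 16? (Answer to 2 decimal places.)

Switching from a contribution of 16 to 0 lets Zane keep an extra 16 tokens, but lowers the group account by 16, which costs Zane their own share of that drop: 1.9/9 × 16 = 3.38.
Net gain = 16 − 3.38 = 12.62. The private return per contributed unit (0.2111) is below 1, so free-riding is indeed the best response regardless of what the others do.

12.62 tokens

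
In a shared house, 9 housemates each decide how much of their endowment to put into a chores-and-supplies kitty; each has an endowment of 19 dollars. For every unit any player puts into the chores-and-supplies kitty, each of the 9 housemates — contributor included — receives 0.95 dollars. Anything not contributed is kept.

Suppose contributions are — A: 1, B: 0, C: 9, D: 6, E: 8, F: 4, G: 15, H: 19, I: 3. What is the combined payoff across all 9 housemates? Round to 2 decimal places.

Total contributed: 1 + 0 + 9 + 6 + 8 + 4 + 15 + 19 + 3 = 65; total kept: 9 × 19 − 65 = 106.
The chores-and-supplies kitty pays out 0.95 × 9 × 65 = 555.75 in aggregate.
Group total = 106 + 555.75 = 661.75.

661.75 dollars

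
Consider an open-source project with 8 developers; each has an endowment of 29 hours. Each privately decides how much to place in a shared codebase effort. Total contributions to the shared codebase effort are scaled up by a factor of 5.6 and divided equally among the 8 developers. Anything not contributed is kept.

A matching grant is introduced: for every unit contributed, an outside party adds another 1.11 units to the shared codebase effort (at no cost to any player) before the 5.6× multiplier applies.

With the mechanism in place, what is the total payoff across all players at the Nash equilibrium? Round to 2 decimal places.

Under the mechanism each unit contributed yields 5.6 × 2.11 / 8 = 1.4770 back to its contributor per unit of net cost, which exceeds 1, making full contribution the dominant choice for everyone.
At the Nash equilibrium everyone contributes 29. Group total payoff = 5.6 × 2.11 × 232 = 2741.31.

2741.31 hours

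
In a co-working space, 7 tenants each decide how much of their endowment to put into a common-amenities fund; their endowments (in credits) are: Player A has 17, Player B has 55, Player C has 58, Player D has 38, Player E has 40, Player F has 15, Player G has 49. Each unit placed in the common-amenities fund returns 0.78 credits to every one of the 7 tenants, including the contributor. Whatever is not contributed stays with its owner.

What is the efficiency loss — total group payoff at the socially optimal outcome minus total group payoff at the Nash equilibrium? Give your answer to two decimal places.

The private return per contributed unit is 0.78 < 1 for everyone, so the Nash equilibrium is zero contribution and the group total is Σ E_j = 17 + 55 + 58 + 38 + 40 + 15 + 49 = 272.
Each contributed unit returns 5.460 to the group, so the social optimum is full contribution by everyone: group total = 5.460 × 272 = 1485.12.
Efficiency loss = (5.460 − 1) × 272 = 1213.12.

1213.12 credits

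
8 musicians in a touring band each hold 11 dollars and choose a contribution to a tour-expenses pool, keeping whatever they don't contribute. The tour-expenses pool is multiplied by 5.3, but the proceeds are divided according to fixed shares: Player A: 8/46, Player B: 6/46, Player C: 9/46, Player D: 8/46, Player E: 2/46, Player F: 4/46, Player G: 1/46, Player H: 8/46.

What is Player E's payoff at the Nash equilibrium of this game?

For player j, contributing a unit is worthwhile iff 5.3 × (j's share) ≥ 1, i.e. iff j's share is at least 0.1887.
Only Player C (9/46) clears that bar, contributing 11; the remaining 7 contribute 0. Total contributed: 11.
Player E keeps 11 and receives 5.3 × 11 × 2/46 = 2.53 from the tour-expenses pool, for a payoff of 13.53.

13.53 dollars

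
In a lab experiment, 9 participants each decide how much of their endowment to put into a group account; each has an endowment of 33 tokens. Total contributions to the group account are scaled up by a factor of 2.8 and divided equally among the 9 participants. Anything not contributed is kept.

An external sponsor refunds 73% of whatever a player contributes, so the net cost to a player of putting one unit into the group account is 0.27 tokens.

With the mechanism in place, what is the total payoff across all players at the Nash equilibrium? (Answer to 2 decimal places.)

With the mechanism, a contributed unit returns (2.8/9) / 0.27 = 1.1523 per unit of net cost to the contributor — now above 1 — so contributing fully is weakly dominant for every player.
At the Nash equilibrium everyone contributes 33. Group total payoff = 9 × (33 × 0.73 + 2.8 × 33) = 1048.41.

1048.41 tokens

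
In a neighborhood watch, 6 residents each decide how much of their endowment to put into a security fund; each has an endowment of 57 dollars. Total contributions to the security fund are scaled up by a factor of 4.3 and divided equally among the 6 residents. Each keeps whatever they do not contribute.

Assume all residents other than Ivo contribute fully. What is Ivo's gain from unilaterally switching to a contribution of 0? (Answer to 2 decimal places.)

Switching from a contribution of 57 to 0 lets Ivo keep an extra 57 dollars, but lowers the security fund by 57, which costs Ivo their own share of that drop: 4.3/6 × 57 = 40.85.
Net gain = 57 − 40.85 = 16.15. The private return per contributed unit (0.7167) is below 1, so free-riding is indeed the best response regardless of what the others do.

16.15 dollars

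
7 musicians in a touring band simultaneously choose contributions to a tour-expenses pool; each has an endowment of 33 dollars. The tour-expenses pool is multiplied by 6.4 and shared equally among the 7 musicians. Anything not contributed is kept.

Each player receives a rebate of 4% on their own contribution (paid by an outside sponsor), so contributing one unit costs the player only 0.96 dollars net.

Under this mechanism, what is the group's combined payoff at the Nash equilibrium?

231.00 dollars

The effective private return is (6.4/7) / 0.96 = 0.9524, which is still under 1, so the mechanism doesn't change anyone's dominant strategy: zero contribution.
Everyone keeps their endowment and the group total is 7 × 33 = 231.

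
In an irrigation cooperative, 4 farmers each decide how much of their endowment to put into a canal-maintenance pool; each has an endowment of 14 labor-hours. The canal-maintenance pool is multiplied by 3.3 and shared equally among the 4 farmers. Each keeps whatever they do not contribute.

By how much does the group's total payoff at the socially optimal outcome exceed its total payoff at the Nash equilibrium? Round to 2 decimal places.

128.80 labor-hours

Each contributed unit returns 3.3/4 = 0.8250 to its contributor — below 1 — so contributing 0 is dominant for every player. At the Nash equilibrium everyone keeps their 14, and the group total is 4 × 14 = 56.
Each contributed unit returns 3.300 to the group as a whole (0.8250 to each of 4 players), which exceeds 1, so the social optimum is full contribution: group total = 3.300 × 56 = 184.80.
Efficiency loss = 184.80 − 56 = 128.80.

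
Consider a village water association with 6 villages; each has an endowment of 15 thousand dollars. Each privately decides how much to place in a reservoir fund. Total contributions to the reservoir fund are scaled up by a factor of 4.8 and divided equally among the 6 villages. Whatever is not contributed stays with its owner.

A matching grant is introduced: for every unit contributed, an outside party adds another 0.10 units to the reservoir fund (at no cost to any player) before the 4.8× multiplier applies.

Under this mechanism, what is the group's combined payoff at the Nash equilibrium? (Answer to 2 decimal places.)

Even with the mechanism, each unit contributed returns only 4.8 × 1.10 / 6 = 0.8800 per unit of net cost, so contributing nothing is still dominant.
Everyone keeps their endowment and the group total is 6 × 15 = 90.

90.00 thousand dollars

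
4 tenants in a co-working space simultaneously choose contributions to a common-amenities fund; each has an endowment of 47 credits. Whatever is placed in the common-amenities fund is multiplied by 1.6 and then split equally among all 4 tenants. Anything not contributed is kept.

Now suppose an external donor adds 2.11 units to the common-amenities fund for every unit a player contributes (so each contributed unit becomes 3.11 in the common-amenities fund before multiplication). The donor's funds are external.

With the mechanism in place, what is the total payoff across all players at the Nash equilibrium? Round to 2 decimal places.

With the mechanism, a contributed unit returns 1.6 × 3.11 / 4 = 1.2440 per unit of net cost to the contributor — now above 1 — so contributing fully is weakly dominant for every player.
At the Nash equilibrium everyone contributes 47. Group total payoff = 1.6 × 3.11 × 188 = 935.49.

935.49 credits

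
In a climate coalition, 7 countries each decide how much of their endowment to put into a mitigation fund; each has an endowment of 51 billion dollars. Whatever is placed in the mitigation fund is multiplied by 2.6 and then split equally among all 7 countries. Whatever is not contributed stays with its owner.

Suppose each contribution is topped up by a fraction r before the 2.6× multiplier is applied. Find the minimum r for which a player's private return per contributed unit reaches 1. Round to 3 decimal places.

1.692

With matching at rate r, one contributed unit becomes (1 + r) in the mitigation fund and returns 2.6 × (1 + r) / 7 to the contributor.
Setting this equal to 1: 1 + r = 7/2.6 = 2.6923.
So the minimum matching rate is r = 2.6923 − 1 = 1.692.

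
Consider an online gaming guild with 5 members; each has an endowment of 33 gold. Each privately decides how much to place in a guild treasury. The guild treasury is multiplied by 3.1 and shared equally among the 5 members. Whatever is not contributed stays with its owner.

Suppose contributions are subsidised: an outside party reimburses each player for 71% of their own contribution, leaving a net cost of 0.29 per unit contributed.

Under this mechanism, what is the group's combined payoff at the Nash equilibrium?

628.65 gold

The effective private return per unit is now (3.1/5) / 0.29 = 2.1379 > 1, so every player's dominant strategy flips to full contribution.
At the Nash equilibrium everyone contributes 33. Group total payoff = 5 × (33 × 0.71 + 3.1 × 33) = 628.65.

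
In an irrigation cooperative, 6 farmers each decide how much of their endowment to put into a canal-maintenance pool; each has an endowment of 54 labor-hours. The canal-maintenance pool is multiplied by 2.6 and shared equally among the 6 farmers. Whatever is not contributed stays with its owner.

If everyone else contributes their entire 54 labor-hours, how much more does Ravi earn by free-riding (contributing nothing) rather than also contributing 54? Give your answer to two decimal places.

30.60 labor-hours

Switching from a contribution of 54 to 0 lets Ravi keep an extra 54 labor-hours, but lowers the canal-maintenance pool by 54, which costs Ravi their own share of that drop: 2.6/6 × 54 = 23.40.
Net gain = 54 − 23.40 = 30.60. The private return per contributed unit (0.4333) is below 1, so free-riding is indeed the best response regardless of what the others do.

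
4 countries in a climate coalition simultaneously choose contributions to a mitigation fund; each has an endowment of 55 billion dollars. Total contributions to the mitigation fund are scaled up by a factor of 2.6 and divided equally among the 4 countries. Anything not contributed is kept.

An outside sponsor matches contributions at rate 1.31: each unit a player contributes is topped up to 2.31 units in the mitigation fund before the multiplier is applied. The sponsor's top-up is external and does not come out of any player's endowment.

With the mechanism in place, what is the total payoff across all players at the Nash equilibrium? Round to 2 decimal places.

1321.32 billion dollars

The effective private return per unit is now 2.6 × 2.31 / 4 = 1.5015 > 1, so every player's dominant strategy flips to full contribution.
So the Nash equilibrium is full contribution by all 4; the group earns 2.6 × 2.31 × 220 = 1321.32.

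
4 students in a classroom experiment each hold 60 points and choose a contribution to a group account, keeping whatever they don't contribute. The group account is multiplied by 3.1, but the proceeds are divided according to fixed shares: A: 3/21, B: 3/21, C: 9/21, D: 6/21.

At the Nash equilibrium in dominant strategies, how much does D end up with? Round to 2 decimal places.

Each unit j contributes comes back to j as 3.1 × (j's share), so j prefers to contribute only if that share exceeds 1/3.1 = 0.3226; otherwise keeping the unit dominates.
Only C (9/21) clears that bar, contributing 60; the remaining 3 contribute 0. Total contributed: 60.
D keeps 60 and receives 3.1 × 60 × 6/21 = 53.14 from the group account, for a payoff of 113.14.

113.14 points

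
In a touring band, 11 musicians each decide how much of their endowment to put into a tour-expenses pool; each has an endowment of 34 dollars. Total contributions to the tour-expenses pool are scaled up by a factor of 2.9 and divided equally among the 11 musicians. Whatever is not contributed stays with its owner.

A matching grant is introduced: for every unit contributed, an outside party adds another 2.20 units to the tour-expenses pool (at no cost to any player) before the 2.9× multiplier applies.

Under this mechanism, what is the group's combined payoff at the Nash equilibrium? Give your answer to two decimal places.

374.00 dollars

The effective private return is 2.9 × 3.20 / 11 = 0.8436, which is still under 1, so the mechanism doesn't change anyone's dominant strategy: zero contribution.
At the Nash equilibrium no one contributes; group total payoff = 11 × 34 = 374.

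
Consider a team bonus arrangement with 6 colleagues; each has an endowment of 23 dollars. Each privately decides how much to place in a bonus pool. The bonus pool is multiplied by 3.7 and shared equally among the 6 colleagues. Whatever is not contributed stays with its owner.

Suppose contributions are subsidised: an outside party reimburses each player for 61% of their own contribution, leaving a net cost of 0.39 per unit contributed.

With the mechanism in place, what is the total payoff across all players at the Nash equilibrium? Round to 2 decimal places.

594.78 dollars

The effective private return per unit is now (3.7/6) / 0.39 = 1.5812 > 1, so every player's dominant strategy flips to full contribution.
At the Nash equilibrium everyone contributes 23. Group total payoff = 6 × (23 × 0.61 + 3.7 × 23) = 594.78.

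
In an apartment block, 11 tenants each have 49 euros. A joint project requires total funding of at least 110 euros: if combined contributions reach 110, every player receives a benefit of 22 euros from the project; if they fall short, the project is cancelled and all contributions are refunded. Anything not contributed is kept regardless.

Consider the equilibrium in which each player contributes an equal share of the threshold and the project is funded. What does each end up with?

Equal share of the threshold: 110/11 = 10.
At this profile no one gains by cutting their contribution: any cut drops the total below 110, the project is cancelled, contributions are refunded, and the deviator ends with 49, which is less than 49 − 10 + 22 = 61. Contributing more than 10 just wastes the excess. So contributing exactly 10 is a best response.
Each player's payoff: 49 − 10 + 22 = 61.

61 euros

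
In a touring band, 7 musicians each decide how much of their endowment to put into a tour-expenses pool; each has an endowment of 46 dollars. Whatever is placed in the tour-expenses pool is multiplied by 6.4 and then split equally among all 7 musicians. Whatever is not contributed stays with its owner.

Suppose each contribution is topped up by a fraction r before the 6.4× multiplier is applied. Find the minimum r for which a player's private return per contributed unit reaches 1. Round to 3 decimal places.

With matching at rate r, one contributed unit becomes (1 + r) in the tour-expenses pool and returns 6.4 × (1 + r) / 7 to the contributor.
Setting this equal to 1: 1 + r = 7/6.4 = 1.0938.
So the minimum matching rate is r = 1.0938 − 1 = 0.094.

0.094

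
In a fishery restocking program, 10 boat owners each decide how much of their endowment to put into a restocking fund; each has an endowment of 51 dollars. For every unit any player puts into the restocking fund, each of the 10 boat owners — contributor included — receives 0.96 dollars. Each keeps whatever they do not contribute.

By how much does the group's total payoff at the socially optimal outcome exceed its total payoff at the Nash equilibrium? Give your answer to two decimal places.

The private return per contributed unit is 0.96 < 1, so contributing 0 is dominant for every player. At the Nash equilibrium everyone keeps their 51, and the group total is 10 × 51 = 510.
Each contributed unit returns 9.600 to the group as a whole (0.96 to each of 10 players), which exceeds 1, so the social optimum is full contribution: group total = 9.600 × 510 = 4896.00.
Efficiency loss = 4896.00 − 510 = 4386.00.

4386.00 dollars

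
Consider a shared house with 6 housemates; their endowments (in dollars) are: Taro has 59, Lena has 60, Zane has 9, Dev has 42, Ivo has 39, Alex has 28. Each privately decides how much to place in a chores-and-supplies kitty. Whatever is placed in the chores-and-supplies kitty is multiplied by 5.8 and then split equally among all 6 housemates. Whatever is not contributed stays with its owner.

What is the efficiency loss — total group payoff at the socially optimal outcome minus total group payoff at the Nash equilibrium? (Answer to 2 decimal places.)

1137.60 dollars

The private return per contributed unit is 5.8/6 = 0.9667 < 1 for every player regardless of endowment, so the Nash equilibrium is zero contribution and the group total is Σ E_j = 59 + 60 + 9 + 42 + 39 + 28 = 237.
Each contributed unit returns 5.800 to the group, so the social optimum is full contribution by everyone: group total = 5.800 × 237 = 1374.60.
Efficiency loss = (5.800 − 1) × 237 = 1137.60.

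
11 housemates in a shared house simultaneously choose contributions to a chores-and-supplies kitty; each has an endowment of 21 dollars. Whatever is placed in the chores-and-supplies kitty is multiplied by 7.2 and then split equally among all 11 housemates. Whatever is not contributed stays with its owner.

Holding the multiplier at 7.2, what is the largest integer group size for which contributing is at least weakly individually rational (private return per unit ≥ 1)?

Private return per unit is 7.2/(group size), which is ≥ 1 whenever the group size is ≤ 7.2.
The largest such integer is 7.

7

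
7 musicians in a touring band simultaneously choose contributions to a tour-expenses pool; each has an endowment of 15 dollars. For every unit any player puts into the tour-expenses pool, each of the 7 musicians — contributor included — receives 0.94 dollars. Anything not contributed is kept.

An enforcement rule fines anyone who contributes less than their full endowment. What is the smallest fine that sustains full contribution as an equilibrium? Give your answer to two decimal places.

Given the others contribute fully, the best deviation is to contribute 0 (any partial contribution still incurs the fine and gives up units whose private return 0.94 is below 1).
Deviating from 15 to 0 saves 15 dollars but forfeits the deviator's share of the drop in the tour-expenses pool: 0.94 × 15 = 14.10.
So the deviation gain is 15 − 14.10 = 0.90, and the fine must be at least 0.90 dollars to wipe it out.

0.90 dollars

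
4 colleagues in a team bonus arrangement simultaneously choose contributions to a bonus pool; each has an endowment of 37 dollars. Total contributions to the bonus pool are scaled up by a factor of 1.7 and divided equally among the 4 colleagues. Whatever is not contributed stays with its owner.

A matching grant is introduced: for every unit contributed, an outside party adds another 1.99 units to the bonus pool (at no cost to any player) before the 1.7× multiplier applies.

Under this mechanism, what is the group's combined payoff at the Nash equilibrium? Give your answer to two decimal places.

752.28 dollars

With the mechanism, a contributed unit returns 1.7 × 2.99 / 4 = 1.2708 per unit of net cost to the contributor — now above 1 — so contributing fully is weakly dominant for every player.
So the Nash equilibrium is full contribution by all 4; the group earns 1.7 × 2.99 × 148 = 752.28.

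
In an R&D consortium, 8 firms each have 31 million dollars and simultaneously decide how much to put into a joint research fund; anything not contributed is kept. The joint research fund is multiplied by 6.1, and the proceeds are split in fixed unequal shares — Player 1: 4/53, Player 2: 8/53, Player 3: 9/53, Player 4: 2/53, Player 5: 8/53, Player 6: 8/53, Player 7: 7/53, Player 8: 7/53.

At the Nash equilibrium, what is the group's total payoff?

406.10 million dollars

A player with share s gets back 6.1·s per unit contributed, so full contribution is dominant for anyone with s > 1/6.1 = 0.1639 and zero contribution is dominant for anyone below.
The only share above 0.1639 is Player 3's 9/53, contributing 31; the remaining 7 contribute 0. Total contributed: 31.
The joint research fund pays out 6.1 × 31 = 189.10 in total (split across the unequal shares, but the aggregate is all that matters for the group sum).
The 7 free-riders keep 31 each, adding 217. Group total = 217 + 189.10 = 406.10.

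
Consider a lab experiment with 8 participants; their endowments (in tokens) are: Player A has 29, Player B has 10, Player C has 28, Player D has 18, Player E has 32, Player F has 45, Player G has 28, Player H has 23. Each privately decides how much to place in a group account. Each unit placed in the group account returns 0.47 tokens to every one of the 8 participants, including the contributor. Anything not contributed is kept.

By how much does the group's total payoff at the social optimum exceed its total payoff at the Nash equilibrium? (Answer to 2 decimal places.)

587.88 tokens

The private return per contributed unit is 0.47 < 1 for everyone, so the Nash equilibrium is zero contribution and the group total is Σ E_j = 29 + 10 + 28 + 18 + 32 + 45 + 28 + 23 = 213.
Each contributed unit returns 3.760 to the group, so the social optimum is full contribution by everyone: group total = 3.760 × 213 = 800.88.
Efficiency loss = (3.760 − 1) × 213 = 587.88.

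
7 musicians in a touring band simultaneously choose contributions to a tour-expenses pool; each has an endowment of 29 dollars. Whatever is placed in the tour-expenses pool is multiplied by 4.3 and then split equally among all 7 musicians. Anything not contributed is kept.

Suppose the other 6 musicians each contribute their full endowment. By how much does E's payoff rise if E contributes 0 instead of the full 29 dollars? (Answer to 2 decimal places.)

11.19 dollars

Switching from a contribution of 29 to 0 lets E keep an extra 29 dollars, but lowers the tour-expenses pool by 29, which costs E their own share of that drop: 4.3/7 × 29 = 17.81.
Net gain = 29 − 17.81 = 11.19. The private return per contributed unit (0.6143) is below 1, so free-riding is indeed the best response regardless of what the others do.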